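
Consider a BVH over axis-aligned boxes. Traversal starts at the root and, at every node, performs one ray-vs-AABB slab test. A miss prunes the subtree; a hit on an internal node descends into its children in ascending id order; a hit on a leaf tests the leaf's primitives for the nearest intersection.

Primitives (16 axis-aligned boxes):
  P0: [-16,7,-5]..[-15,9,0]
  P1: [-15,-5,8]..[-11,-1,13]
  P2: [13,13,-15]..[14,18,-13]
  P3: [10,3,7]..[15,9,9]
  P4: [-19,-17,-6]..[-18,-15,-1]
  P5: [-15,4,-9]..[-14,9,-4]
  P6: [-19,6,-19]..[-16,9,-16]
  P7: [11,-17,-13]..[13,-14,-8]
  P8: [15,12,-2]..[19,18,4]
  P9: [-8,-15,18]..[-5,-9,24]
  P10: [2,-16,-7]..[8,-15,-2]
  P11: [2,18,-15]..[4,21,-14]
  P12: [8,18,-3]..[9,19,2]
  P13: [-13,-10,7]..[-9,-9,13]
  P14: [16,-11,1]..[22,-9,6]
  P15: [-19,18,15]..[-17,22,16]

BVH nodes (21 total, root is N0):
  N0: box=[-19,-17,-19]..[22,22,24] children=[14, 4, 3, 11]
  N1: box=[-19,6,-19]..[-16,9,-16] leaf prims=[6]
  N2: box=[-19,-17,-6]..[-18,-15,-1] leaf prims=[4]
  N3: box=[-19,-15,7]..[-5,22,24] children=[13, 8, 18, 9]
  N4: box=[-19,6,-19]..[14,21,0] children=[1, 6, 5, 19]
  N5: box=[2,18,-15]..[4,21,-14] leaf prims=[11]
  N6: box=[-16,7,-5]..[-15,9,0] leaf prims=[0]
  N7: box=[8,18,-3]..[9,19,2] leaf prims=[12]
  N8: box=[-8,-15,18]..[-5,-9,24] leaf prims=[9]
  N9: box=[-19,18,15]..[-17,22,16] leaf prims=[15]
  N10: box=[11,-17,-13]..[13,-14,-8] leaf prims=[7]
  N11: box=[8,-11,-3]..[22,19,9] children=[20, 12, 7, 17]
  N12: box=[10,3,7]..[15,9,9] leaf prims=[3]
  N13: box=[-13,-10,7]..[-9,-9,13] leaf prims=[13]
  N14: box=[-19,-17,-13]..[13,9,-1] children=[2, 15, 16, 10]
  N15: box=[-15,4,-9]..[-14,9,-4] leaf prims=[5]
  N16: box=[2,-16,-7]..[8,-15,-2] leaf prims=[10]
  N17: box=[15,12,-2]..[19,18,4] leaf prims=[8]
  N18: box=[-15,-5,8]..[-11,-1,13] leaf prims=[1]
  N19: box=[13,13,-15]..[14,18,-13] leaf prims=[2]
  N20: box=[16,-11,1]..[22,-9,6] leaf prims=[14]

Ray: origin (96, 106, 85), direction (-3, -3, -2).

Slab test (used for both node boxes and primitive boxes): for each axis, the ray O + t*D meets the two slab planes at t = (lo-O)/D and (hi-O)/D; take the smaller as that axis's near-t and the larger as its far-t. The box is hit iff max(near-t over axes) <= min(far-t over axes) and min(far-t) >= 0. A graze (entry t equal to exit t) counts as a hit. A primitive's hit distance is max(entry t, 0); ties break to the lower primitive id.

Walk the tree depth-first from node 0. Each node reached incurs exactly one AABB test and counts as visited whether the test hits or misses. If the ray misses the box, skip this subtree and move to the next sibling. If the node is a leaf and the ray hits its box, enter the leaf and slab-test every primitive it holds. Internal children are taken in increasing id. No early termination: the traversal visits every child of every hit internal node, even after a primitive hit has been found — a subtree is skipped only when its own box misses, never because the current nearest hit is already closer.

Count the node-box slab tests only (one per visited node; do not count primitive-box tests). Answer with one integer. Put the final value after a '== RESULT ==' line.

Walk:
N0 x:[74/3,115/3] y:[28,41] z:[61/2,52] -> hit [61/2,115/3], descend [3, 4, 11, 14]
  N3 x:[101/3,115/3] y:[28,121/3] z:[61/2,39] -> hit [101/3,115/3], descend [8, 9, 13, 18]
    N8 x:[101/3,104/3] y:[115/3,121/3] z:[61/2,67/2] -> miss, prune
    N9 x:[113/3,115/3] y:[28,88/3] z:[69/2,35] -> miss, prune
    N13 x:[35,109/3] y:[115/3,116/3] z:[36,39] -> miss, prune
    N18 x:[107/3,37] y:[107/3,37] z:[36,77/2] -> hit [36,37] leaf, test {P1@t=36}
  N4 x:[82/3,115/3] y:[85/3,100/3] z:[85/2,52] -> miss, prune
  N11 x:[74/3,88/3] y:[29,39] z:[38,44] -> miss, prune
  N14 x:[83/3,115/3] y:[97/3,41] z:[43,49] -> miss, prune

9 AABB tests over nodes [0, 3, 8, 9, 13, 18, 4, 11, 14]; 1 leaf entered; closest P1.

== RESULT ==
9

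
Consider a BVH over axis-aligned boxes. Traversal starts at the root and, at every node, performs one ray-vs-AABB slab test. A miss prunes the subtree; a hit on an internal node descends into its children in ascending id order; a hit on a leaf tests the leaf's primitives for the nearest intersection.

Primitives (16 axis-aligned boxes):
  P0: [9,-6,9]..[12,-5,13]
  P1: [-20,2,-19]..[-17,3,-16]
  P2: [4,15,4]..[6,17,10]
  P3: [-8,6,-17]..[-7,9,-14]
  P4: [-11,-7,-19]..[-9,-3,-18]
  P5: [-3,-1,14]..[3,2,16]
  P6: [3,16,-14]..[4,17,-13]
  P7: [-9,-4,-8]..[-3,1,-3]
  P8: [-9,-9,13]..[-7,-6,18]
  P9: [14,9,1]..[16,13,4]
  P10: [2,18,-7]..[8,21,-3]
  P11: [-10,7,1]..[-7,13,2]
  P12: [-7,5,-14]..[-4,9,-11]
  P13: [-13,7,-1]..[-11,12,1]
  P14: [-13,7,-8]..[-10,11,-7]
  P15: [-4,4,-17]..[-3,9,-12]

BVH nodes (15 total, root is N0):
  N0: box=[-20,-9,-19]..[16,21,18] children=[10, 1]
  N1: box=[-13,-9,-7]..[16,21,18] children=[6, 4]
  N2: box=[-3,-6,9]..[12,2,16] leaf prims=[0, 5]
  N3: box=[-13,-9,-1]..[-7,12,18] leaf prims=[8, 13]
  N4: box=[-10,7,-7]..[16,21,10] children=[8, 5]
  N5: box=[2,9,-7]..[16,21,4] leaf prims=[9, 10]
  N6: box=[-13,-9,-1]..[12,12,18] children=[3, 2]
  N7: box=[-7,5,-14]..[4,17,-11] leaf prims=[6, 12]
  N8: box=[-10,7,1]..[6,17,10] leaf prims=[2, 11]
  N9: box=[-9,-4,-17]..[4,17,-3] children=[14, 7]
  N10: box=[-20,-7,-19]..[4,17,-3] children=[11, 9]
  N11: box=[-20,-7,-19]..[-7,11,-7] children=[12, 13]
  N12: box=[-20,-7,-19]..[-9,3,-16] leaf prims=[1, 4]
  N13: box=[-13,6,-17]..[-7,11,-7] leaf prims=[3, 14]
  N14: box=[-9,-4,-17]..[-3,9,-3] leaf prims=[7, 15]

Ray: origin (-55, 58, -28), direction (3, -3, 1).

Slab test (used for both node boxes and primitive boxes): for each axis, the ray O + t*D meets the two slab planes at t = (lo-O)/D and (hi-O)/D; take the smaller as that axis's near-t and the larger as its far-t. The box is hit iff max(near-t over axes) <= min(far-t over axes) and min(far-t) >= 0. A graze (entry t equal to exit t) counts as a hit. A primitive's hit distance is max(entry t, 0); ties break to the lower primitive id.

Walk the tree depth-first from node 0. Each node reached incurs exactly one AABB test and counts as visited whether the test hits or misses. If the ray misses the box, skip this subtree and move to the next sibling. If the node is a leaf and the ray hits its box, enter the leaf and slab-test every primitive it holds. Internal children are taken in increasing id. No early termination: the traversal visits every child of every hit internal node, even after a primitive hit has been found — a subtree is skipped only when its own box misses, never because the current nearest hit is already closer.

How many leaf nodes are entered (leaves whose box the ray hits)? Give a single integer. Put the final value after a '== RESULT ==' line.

Traverse from the root:
N0 x:[35/3,71/3] y:[37/3,67/3] z:[9,46] -> hit [37/3,67/3], descend [1, 10]
  N1 x:[14,71/3] y:[37/3,67/3] z:[21,46] -> hit [21,67/3], descend [4, 6]
    N4 x:[15,71/3] y:[37/3,17] z:[21,38] -> miss, prune
    N6 x:[14,67/3] y:[46/3,67/3] z:[27,46] -> miss, prune
  N10 x:[35/3,59/3] y:[41/3,65/3] z:[9,25] -> hit [41/3,59/3], descend [9, 11]
    N9 x:[46/3,59/3] y:[41/3,62/3] z:[11,25] -> hit [46/3,59/3], descend [7, 14]
      N7 x:[16,59/3] y:[41/3,53/3] z:[14,17] -> hit [16,17] leaf, test {P6(miss), P12@t=49/3}
      N14 x:[46/3,52/3] y:[49/3,62/3] z:[11,25] -> hit [49/3,52/3] leaf, test {P7(miss), P15(miss)}
    N11 x:[35/3,16] y:[47/3,65/3] z:[9,21] -> hit [47/3,16], descend [12, 13]
      N12 x:[35/3,46/3] y:[55/3,65/3] z:[9,12] -> miss, prune
      N13 x:[14,16] y:[47/3,52/3] z:[11,21] -> hit [47/3,16] leaf, test {P3(miss), P14(miss)}

11 AABB tests over nodes [0, 1, 4, 6, 10, 9, 7, 14, 11, 12, 13]; 3 leaves entered; closest P12.

== RESULT ==
3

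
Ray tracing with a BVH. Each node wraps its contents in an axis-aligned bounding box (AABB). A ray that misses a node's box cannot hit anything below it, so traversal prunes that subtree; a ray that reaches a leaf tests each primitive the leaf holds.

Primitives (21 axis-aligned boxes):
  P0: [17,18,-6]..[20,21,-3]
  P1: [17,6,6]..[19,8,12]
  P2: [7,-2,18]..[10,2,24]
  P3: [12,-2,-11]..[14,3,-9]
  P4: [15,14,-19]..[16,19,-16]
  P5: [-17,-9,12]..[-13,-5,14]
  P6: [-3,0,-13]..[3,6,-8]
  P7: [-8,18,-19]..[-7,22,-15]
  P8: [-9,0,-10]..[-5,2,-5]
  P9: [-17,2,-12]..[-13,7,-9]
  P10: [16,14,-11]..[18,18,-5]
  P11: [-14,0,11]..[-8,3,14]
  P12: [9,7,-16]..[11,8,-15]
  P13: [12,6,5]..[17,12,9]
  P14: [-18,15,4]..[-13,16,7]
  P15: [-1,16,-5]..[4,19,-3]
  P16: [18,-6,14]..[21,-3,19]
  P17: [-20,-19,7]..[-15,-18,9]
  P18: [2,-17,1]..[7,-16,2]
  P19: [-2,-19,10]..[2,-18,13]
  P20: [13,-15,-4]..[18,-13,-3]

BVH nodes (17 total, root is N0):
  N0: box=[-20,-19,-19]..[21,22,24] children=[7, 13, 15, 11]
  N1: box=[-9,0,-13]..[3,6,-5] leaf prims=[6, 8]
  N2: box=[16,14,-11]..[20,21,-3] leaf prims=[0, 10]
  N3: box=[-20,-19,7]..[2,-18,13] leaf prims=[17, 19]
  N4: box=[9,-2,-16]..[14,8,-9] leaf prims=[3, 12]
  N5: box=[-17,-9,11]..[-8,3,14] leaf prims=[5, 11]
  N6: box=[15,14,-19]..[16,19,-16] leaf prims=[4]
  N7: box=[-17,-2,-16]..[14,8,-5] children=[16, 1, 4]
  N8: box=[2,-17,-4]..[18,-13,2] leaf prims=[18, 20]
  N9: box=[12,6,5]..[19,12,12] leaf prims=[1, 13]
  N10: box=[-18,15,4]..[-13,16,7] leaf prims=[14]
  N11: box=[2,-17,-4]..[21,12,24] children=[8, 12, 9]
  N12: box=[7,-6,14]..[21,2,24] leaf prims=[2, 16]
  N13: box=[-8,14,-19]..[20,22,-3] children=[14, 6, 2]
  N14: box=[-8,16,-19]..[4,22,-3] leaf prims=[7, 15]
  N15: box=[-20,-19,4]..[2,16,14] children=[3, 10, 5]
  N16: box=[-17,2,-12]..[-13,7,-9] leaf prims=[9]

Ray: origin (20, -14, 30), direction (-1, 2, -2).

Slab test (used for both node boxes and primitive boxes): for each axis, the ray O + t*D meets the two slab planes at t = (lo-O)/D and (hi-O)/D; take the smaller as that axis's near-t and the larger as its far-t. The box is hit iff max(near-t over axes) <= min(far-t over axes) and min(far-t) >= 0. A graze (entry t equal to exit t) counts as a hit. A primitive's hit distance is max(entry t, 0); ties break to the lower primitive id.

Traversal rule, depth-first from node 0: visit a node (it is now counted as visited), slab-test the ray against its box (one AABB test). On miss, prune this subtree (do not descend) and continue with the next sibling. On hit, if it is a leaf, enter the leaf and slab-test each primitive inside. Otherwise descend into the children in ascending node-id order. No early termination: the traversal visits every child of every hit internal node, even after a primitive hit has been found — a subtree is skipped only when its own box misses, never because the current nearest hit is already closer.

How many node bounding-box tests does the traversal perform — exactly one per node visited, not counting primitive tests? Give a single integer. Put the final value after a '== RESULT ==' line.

Walk:
N0 x:[-1,40] y:[-5/2,18] z:[3,49/2] -> hit [3,18], descend [7, 11, 13, 15]
  N7 x:[6,37] y:[6,11] z:[35/2,23] -> miss, prune
  N11 x:[-1,18] y:[-3/2,13] z:[3,17] -> hit [3,13], descend [8, 9, 12]
    N8 x:[2,18] y:[-3/2,1/2] z:[14,17] -> miss, prune
    N9 x:[1,8] y:[10,13] z:[9,25/2] -> miss, prune
    N12 x:[-1,13] y:[4,8] z:[3,8] -> hit [4,8] leaf, test {P2(miss), P16(miss)}
  N13 x:[0,28] y:[14,18] z:[33/2,49/2] -> hit [33/2,18], descend [2, 6, 14]
    N2 x:[0,4] y:[14,35/2] z:[33/2,41/2] -> miss, prune
    N6 x:[4,5] y:[14,33/2] z:[23,49/2] -> miss, prune
    N14 x:[16,28] y:[15,18] z:[33/2,49/2] -> hit [33/2,18] leaf, test {P7(miss), P15@t=33/2}
  N15 x:[18,40] y:[-5/2,15] z:[8,13] -> miss, prune

Visited [0, 7, 11, 8, 9, 12, 13, 2, 6, 14, 15]. Tests: 11 box, 2 leaf. Nearest: P15.

== RESULT ==
11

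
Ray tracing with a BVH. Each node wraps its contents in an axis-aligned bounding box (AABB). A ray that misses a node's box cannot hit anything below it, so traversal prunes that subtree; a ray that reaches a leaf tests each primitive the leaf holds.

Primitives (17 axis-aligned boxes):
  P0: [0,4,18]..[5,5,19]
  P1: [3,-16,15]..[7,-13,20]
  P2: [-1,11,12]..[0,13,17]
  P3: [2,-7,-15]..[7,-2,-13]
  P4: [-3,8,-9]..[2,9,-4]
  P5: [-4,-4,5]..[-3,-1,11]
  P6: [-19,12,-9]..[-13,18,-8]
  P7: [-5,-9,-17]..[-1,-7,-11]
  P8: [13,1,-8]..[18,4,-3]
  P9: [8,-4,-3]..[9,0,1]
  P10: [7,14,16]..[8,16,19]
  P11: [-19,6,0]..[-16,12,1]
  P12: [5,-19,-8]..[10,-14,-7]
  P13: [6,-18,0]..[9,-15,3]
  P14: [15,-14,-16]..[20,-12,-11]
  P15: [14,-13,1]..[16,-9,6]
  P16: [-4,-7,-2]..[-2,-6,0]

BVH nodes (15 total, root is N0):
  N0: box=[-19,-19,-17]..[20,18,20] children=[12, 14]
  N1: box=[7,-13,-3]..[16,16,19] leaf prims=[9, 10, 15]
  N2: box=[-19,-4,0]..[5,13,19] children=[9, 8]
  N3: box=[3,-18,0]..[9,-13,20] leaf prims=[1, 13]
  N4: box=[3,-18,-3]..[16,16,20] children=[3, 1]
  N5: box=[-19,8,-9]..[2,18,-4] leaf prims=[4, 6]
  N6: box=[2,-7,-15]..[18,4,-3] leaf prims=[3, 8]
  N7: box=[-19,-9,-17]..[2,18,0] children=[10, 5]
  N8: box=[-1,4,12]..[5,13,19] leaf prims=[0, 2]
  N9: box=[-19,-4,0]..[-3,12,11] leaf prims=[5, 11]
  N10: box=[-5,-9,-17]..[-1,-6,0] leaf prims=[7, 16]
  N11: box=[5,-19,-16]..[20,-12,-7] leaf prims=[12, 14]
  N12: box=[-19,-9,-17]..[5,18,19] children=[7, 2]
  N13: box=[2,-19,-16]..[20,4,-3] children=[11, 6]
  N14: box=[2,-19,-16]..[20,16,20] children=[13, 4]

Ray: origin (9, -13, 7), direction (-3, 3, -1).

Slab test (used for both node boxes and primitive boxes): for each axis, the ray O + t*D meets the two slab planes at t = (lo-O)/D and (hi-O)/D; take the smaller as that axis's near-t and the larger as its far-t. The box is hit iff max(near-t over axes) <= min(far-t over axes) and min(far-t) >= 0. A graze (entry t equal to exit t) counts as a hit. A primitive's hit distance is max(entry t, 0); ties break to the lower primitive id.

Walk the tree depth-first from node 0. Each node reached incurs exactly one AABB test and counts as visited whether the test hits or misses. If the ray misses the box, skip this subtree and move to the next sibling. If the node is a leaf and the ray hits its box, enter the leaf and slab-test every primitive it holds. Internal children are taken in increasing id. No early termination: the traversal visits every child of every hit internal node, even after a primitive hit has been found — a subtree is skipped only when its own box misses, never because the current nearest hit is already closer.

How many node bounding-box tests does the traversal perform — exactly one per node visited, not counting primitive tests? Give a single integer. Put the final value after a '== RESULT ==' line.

Traverse from the root:
N0 x:[-11/3,28/3] y:[-2,31/3] z:[-13,24] -> hit [-2,28/3], descend [12, 14]
  N12 x:[4/3,28/3] y:[4/3,31/3] z:[-12,24] -> hit [4/3,28/3], descend [2, 7]
    N2 x:[4/3,28/3] y:[3,26/3] z:[-12,7] -> hit [3,7], descend [8, 9]
      N8 x:[4/3,10/3] y:[17/3,26/3] z:[-12,-5] -> miss, prune
      N9 x:[4,28/3] y:[3,25/3] z:[-4,7] -> hit [4,7] leaf, test {P5(miss), P11(miss)}
    N7 x:[7/3,28/3] y:[4/3,31/3] z:[7,24] -> hit [7,28/3], descend [5, 10]
      N5 x:[7/3,28/3] y:[7,31/3] z:[11,16] -> miss, prune
      N10 x:[10/3,14/3] y:[4/3,7/3] z:[7,24] -> miss, prune
  N14 x:[-11/3,7/3] y:[-2,29/3] z:[-13,23] -> hit [-2,7/3], descend [4, 13]
    N4 x:[-7/3,2] y:[-5/3,29/3] z:[-13,10] -> hit [-5/3,2], descend [1, 3]
      N1 x:[-7/3,2/3] y:[0,29/3] z:[-12,10] -> hit [0,2/3] leaf, test {P9(miss), P10(miss), P15(miss)}
      N3 x:[0,2] y:[-5/3,0] z:[-13,7] -> hit [0,0] leaf, test {P1(miss), P13(miss)}
    N13 x:[-11/3,7/3] y:[-2,17/3] z:[10,23] -> miss, prune

Visited [0, 12, 2, 8, 9, 7, 5, 10, 14, 4, 1, 3, 13]. Tests: 13 box, 3 leaf. Nearest: miss.

== RESULT ==
13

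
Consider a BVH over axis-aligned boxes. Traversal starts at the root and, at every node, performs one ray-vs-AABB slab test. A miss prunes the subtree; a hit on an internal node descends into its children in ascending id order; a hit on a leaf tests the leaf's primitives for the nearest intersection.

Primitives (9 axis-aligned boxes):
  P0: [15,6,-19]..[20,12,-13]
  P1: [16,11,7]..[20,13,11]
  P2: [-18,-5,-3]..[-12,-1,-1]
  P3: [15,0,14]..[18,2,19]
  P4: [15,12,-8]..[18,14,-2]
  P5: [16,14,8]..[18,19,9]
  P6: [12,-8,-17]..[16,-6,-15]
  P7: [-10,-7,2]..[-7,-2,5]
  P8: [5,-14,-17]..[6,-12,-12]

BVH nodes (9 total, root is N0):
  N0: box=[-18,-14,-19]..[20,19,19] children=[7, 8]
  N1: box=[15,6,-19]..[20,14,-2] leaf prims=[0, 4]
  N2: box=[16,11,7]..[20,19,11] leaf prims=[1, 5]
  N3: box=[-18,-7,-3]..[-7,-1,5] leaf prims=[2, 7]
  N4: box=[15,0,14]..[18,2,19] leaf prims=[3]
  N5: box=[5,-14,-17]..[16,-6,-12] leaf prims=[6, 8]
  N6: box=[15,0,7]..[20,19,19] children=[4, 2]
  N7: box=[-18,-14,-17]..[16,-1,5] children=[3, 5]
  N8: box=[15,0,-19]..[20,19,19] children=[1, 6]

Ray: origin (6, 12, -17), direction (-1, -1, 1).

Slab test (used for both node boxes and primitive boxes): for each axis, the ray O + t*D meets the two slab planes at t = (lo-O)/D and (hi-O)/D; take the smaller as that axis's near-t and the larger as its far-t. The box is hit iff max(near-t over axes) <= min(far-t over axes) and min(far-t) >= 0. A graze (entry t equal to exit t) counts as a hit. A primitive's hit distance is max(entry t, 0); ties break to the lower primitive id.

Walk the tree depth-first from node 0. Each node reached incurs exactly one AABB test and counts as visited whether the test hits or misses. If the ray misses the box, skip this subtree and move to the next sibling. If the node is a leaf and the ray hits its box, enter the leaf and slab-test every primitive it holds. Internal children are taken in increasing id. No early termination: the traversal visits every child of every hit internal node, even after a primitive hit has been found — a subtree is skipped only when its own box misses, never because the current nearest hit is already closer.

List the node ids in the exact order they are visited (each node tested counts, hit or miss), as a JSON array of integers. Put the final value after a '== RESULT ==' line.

Traverse from the root:
N0 x:[-14,24] y:[-7,26] z:[-2,36] -> hit [-2,24], descend [7, 8]
  N7 x:[-10,24] y:[13,26] z:[0,22] -> hit [13,22], descend [3, 5]
    N3 x:[13,24] y:[13,19] z:[14,22] -> hit [14,19] leaf, test {P2(miss), P7(miss)}
    N5 x:[-10,1] y:[18,26] z:[0,5] -> miss, prune
  N8 x:[-14,-9] y:[-7,12] z:[-2,36] -> miss, prune

order=[0, 7, 3, 5, 8]  |boxes|=5  |leaves|=1  hit=miss

== RESULT ==
[0, 7, 3, 5, 8]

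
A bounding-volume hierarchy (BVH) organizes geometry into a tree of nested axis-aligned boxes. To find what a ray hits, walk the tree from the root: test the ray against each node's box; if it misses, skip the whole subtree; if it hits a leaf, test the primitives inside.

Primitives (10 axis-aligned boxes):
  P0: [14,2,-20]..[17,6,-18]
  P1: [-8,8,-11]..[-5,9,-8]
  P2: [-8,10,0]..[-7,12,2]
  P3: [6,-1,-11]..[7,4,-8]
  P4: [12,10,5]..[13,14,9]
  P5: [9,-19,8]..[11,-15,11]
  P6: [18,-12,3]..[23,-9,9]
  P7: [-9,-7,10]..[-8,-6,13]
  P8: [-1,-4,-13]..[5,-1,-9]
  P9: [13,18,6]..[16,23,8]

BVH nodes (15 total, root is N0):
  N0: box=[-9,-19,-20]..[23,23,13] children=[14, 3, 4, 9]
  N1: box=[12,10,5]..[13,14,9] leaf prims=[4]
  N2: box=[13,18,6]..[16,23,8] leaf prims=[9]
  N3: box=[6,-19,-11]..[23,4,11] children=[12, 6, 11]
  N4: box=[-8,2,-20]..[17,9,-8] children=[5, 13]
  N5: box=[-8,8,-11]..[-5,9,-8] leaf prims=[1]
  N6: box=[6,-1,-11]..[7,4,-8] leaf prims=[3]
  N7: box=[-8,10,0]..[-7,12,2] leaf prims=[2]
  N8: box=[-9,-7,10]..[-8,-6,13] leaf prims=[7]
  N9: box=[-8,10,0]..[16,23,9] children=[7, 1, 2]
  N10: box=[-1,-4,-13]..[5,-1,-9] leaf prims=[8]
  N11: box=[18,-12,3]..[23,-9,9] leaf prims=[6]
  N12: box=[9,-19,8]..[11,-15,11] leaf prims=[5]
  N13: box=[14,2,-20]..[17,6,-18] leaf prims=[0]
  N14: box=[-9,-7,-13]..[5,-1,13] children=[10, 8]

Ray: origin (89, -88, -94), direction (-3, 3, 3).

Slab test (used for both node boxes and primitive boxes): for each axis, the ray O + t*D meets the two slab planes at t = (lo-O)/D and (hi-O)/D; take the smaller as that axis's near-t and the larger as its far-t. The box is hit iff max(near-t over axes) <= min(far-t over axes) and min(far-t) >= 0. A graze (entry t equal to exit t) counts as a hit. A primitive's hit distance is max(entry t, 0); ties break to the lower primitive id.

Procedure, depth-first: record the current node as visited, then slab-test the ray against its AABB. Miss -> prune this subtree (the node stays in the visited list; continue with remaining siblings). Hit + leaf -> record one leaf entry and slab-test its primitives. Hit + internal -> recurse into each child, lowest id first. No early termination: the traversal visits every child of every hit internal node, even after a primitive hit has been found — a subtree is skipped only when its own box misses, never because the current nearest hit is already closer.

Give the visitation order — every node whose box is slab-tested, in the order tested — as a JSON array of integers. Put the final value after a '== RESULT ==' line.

Walk:
N0 x:[22,98/3] y:[23,37] z:[74/3,107/3] -> hit [74/3,98/3], descend [3, 4, 9, 14]
  N3 x:[22,83/3] y:[23,92/3] z:[83/3,35] -> hit [83/3,83/3], descend [6, 11, 12]
    N6 x:[82/3,83/3] y:[29,92/3] z:[83/3,86/3] -> miss, prune
    N11 x:[22,71/3] y:[76/3,79/3] z:[97/3,103/3] -> miss, prune
    N12 x:[26,80/3] y:[23,73/3] z:[34,35] -> miss, prune
  N4 x:[24,97/3] y:[30,97/3] z:[74/3,86/3] -> miss, prune
  N9 x:[73/3,97/3] y:[98/3,37] z:[94/3,103/3] -> miss, prune
  N14 x:[28,98/3] y:[27,29] z:[27,107/3] -> hit [28,29], descend [8, 10]
    N8 x:[97/3,98/3] y:[27,82/3] z:[104/3,107/3] -> miss, prune
    N10 x:[28,30] y:[28,29] z:[27,85/3] -> hit [28,85/3] leaf, test {P8@t=28}

10 AABB tests over nodes [0, 3, 6, 11, 12, 4, 9, 14, 8, 10]; 1 leaf entered; closest P8.

== RESULT ==
[0, 3, 6, 11, 12, 4, 9, 14, 8, 10]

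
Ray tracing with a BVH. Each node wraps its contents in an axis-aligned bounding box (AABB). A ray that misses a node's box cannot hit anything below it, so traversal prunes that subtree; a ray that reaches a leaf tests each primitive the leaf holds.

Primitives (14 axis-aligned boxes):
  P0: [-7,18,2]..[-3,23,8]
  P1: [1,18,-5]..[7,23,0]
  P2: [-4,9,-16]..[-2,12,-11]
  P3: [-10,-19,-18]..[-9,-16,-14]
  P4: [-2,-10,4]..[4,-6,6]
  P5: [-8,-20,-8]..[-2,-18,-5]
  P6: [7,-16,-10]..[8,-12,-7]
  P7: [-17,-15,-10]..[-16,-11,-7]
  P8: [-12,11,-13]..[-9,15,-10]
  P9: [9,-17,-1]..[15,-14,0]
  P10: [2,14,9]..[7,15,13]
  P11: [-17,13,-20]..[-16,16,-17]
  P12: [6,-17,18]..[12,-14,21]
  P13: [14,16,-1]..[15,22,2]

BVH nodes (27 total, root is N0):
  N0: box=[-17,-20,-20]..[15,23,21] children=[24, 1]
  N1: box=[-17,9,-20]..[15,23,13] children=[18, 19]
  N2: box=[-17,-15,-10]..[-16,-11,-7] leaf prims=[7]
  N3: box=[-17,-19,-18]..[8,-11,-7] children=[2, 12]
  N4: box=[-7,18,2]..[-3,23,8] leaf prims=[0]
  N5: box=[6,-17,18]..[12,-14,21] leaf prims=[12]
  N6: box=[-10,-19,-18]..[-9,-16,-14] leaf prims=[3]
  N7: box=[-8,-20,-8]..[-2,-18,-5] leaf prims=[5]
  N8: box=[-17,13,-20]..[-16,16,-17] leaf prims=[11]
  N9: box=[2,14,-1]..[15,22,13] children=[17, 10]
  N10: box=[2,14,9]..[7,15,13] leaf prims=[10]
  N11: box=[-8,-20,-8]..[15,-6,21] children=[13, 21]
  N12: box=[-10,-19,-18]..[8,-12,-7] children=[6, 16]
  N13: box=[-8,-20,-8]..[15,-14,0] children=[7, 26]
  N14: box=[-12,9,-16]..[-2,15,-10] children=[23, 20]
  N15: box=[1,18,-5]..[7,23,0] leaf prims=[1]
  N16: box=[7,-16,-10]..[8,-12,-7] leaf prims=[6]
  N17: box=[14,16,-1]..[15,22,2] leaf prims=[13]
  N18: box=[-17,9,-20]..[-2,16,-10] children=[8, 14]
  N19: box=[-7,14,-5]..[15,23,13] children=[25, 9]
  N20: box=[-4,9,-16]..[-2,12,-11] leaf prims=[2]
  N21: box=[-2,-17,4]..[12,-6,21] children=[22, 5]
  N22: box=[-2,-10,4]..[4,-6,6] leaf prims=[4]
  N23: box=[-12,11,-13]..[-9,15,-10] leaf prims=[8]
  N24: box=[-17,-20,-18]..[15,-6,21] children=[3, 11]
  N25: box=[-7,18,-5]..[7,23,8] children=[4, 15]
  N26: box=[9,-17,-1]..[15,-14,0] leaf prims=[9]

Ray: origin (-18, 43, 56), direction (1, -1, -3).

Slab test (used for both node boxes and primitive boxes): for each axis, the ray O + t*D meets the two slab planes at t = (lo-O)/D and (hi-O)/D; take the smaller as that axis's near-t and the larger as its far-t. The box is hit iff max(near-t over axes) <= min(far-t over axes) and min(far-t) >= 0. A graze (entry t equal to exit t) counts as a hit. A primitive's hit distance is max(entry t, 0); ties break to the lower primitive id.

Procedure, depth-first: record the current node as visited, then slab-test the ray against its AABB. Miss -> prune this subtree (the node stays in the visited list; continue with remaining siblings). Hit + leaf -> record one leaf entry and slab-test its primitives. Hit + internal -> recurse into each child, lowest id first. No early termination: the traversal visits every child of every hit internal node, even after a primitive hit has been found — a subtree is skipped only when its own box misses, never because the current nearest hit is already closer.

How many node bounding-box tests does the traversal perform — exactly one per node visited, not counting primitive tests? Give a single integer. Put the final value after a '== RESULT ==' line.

Trace the traversal:
N0 x:[1,33] y:[20,63] z:[35/3,76/3] -> hit [20,76/3], descend [1, 24]
  N1 x:[1,33] y:[20,34] z:[43/3,76/3] -> hit [20,76/3], descend [18, 19]
    N18 x:[1,16] y:[27,34] z:[22,76/3] -> miss, prune
    N19 x:[11,33] y:[20,29] z:[43/3,61/3] -> hit [20,61/3], descend [9, 25]
      N9 x:[20,33] y:[21,29] z:[43/3,19] -> miss, prune
      N25 x:[11,25] y:[20,25] z:[16,61/3] -> hit [20,61/3], descend [4, 15]
        N4 x:[11,15] y:[20,25] z:[16,18] -> miss, prune
        N15 x:[19,25] y:[20,25] z:[56/3,61/3] -> hit [20,61/3] leaf, test {P1@t=20}
  N24 x:[1,33] y:[49,63] z:[35/3,74/3] -> miss, prune

order=[0, 1, 18, 19, 9, 25, 4, 15, 24]  |boxes|=9  |leaves|=1  hit=P1

== RESULT ==
9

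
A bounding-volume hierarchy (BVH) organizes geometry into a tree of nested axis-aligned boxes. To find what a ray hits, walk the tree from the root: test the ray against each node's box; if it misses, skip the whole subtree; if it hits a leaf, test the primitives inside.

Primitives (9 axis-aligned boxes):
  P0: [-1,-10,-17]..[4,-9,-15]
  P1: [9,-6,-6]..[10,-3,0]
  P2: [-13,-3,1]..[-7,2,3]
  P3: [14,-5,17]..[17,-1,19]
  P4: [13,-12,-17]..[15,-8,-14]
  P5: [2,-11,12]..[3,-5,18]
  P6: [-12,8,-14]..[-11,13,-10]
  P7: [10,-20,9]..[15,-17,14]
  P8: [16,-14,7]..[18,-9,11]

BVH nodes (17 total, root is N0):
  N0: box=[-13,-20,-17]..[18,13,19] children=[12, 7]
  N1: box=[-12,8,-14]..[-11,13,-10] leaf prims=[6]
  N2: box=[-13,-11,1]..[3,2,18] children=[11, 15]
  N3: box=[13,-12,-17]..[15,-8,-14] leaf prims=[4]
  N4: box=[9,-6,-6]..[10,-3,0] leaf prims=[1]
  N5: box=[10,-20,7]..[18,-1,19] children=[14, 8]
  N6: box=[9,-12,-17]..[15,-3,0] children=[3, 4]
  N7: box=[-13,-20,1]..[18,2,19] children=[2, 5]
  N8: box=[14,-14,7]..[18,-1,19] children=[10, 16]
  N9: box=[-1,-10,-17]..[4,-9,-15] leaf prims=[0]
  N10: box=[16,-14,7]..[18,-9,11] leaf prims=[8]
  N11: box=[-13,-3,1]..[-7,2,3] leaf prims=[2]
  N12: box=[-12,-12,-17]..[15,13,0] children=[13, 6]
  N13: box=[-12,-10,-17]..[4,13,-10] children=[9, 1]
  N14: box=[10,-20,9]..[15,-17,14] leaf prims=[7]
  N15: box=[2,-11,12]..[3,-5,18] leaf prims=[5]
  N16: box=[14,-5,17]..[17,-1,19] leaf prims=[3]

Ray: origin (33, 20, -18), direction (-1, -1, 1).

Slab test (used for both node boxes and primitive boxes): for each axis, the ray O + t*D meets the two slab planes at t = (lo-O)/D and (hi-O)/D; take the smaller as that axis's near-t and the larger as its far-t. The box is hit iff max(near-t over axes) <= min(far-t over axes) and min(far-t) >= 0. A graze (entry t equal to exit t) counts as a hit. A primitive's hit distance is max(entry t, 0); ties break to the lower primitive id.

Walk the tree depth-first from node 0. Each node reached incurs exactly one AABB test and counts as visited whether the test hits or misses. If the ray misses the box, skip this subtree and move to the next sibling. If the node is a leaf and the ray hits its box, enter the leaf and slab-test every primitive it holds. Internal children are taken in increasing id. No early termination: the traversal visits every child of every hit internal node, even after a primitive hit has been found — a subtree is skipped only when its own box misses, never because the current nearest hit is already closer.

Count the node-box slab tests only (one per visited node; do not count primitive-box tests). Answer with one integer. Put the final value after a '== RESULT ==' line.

Traverse from the root:
N0 x:[15,46] y:[7,40] z:[1,37] -> hit [15,37], descend [7, 12]
  N7 x:[15,46] y:[18,40] z:[19,37] -> hit [19,37], descend [2, 5]
    N2 x:[30,46] y:[18,31] z:[19,36] -> hit [30,31], descend [11, 15]
      N11 x:[40,46] y:[18,23] z:[19,21] -> miss, prune
      N15 x:[30,31] y:[25,31] z:[30,36] -> hit [30,31] leaf, test {P5@t=30}
    N5 x:[15,23] y:[21,40] z:[25,37] -> miss, prune
  N12 x:[18,45] y:[7,32] z:[1,18] -> hit [18,18], descend [6, 13]
    N6 x:[18,24] y:[23,32] z:[1,18] -> miss, prune
    N13 x:[29,45] y:[7,30] z:[1,8] -> miss, prune

Summary -> nodes [0, 7, 2, 11, 15, 5, 12, 6, 13]; box-tests=9; leaf-entries=1; first=P5

== RESULT ==
9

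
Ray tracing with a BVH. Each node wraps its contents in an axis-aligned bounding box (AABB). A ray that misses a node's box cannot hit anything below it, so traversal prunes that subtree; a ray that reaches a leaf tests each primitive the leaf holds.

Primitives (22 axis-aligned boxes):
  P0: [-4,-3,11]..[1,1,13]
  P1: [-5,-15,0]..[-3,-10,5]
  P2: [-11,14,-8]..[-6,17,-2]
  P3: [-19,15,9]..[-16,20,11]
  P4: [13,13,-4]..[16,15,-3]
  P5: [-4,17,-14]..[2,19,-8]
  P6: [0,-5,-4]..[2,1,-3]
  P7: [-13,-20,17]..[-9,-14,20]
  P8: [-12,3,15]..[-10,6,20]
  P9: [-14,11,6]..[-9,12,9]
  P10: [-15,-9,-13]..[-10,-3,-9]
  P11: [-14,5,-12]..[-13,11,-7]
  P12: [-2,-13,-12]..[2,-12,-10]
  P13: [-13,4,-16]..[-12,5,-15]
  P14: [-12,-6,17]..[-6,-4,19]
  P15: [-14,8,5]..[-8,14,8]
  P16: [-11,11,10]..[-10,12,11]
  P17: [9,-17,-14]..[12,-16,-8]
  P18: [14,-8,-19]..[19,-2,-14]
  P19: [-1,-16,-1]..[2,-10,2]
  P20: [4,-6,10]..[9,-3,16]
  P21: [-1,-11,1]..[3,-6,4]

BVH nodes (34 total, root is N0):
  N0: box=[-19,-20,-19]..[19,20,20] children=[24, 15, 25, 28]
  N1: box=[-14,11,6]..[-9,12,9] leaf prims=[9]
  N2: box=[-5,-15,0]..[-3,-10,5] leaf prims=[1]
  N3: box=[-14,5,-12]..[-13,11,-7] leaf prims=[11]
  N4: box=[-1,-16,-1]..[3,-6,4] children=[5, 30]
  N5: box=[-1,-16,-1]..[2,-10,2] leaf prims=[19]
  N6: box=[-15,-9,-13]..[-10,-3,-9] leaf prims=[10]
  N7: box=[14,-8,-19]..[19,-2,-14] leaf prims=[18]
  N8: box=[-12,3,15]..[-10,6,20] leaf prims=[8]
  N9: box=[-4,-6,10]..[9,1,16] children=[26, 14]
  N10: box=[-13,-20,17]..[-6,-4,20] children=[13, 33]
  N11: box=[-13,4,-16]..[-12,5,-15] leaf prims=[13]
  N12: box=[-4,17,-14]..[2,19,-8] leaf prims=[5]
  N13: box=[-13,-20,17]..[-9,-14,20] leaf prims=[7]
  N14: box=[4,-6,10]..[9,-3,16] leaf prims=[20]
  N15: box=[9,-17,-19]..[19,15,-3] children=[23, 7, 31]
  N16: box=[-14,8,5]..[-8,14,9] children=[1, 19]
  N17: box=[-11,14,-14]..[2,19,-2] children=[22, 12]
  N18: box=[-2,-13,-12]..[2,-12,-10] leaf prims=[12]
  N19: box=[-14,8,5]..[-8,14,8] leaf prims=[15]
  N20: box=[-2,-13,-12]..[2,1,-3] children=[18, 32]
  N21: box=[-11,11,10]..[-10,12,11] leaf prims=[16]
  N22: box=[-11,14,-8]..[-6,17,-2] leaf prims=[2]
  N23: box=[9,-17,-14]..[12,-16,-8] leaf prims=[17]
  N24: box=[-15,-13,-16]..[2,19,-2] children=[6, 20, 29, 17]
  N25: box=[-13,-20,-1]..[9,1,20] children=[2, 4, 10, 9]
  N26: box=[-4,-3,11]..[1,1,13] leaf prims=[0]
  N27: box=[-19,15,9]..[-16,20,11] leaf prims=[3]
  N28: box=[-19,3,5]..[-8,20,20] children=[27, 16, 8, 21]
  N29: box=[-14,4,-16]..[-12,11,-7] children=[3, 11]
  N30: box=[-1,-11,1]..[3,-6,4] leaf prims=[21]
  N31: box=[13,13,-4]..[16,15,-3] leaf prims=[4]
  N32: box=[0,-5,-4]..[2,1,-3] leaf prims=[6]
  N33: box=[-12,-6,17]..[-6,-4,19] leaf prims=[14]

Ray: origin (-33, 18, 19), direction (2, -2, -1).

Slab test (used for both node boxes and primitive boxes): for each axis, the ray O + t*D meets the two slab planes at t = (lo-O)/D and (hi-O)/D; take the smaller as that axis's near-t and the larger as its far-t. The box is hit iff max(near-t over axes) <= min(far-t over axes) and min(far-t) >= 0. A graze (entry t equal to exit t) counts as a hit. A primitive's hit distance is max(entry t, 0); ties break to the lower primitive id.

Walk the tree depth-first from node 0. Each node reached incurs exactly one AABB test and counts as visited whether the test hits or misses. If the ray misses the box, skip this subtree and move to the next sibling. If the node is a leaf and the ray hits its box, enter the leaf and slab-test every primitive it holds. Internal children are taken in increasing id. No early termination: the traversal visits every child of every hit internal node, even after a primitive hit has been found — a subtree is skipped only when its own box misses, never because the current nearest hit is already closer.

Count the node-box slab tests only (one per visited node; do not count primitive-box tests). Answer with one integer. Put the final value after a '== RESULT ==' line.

Traverse from the root:
N0 x:[7,26] y:[-1,19] z:[-1,38] -> hit [7,19], descend [15, 24, 25, 28]
  N15 x:[21,26] y:[3/2,35/2] z:[22,38] -> miss, prune
  N24 x:[9,35/2] y:[-1/2,31/2] z:[21,35] -> miss, prune
  N25 x:[10,21] y:[17/2,19] z:[-1,20] -> hit [10,19], descend [2, 4, 9, 10]
    N2 x:[14,15] y:[14,33/2] z:[14,19] -> hit [14,15] leaf, test {P1@t=14}
    N4 x:[16,18] y:[12,17] z:[15,20] -> hit [16,17], descend [5, 30]
      N5 x:[16,35/2] y:[14,17] z:[17,20] -> hit [17,17] leaf, test {P19@t=17}
      N30 x:[16,18] y:[12,29/2] z:[15,18] -> miss, prune
    N9 x:[29/2,21] y:[17/2,12] z:[3,9] -> miss, prune
    N10 x:[10,27/2] y:[11,19] z:[-1,2] -> miss, prune
  N28 x:[7,25/2] y:[-1,15/2] z:[-1,14] -> hit [7,15/2], descend [8, 16, 21, 27]
    N8 x:[21/2,23/2] y:[6,15/2] z:[-1,4] -> miss, prune
    N16 x:[19/2,25/2] y:[2,5] z:[10,14] -> miss, prune
    N21 x:[11,23/2] y:[3,7/2] z:[8,9] -> miss, prune
    N27 x:[7,17/2] y:[-1,3/2] z:[8,10] -> miss, prune

Summary -> nodes [0, 15, 24, 25, 2, 4, 5, 30, 9, 10, 28, 8, 16, 21, 27]; box-tests=15; leaf-entries=2; first=P1

== RESULT ==
15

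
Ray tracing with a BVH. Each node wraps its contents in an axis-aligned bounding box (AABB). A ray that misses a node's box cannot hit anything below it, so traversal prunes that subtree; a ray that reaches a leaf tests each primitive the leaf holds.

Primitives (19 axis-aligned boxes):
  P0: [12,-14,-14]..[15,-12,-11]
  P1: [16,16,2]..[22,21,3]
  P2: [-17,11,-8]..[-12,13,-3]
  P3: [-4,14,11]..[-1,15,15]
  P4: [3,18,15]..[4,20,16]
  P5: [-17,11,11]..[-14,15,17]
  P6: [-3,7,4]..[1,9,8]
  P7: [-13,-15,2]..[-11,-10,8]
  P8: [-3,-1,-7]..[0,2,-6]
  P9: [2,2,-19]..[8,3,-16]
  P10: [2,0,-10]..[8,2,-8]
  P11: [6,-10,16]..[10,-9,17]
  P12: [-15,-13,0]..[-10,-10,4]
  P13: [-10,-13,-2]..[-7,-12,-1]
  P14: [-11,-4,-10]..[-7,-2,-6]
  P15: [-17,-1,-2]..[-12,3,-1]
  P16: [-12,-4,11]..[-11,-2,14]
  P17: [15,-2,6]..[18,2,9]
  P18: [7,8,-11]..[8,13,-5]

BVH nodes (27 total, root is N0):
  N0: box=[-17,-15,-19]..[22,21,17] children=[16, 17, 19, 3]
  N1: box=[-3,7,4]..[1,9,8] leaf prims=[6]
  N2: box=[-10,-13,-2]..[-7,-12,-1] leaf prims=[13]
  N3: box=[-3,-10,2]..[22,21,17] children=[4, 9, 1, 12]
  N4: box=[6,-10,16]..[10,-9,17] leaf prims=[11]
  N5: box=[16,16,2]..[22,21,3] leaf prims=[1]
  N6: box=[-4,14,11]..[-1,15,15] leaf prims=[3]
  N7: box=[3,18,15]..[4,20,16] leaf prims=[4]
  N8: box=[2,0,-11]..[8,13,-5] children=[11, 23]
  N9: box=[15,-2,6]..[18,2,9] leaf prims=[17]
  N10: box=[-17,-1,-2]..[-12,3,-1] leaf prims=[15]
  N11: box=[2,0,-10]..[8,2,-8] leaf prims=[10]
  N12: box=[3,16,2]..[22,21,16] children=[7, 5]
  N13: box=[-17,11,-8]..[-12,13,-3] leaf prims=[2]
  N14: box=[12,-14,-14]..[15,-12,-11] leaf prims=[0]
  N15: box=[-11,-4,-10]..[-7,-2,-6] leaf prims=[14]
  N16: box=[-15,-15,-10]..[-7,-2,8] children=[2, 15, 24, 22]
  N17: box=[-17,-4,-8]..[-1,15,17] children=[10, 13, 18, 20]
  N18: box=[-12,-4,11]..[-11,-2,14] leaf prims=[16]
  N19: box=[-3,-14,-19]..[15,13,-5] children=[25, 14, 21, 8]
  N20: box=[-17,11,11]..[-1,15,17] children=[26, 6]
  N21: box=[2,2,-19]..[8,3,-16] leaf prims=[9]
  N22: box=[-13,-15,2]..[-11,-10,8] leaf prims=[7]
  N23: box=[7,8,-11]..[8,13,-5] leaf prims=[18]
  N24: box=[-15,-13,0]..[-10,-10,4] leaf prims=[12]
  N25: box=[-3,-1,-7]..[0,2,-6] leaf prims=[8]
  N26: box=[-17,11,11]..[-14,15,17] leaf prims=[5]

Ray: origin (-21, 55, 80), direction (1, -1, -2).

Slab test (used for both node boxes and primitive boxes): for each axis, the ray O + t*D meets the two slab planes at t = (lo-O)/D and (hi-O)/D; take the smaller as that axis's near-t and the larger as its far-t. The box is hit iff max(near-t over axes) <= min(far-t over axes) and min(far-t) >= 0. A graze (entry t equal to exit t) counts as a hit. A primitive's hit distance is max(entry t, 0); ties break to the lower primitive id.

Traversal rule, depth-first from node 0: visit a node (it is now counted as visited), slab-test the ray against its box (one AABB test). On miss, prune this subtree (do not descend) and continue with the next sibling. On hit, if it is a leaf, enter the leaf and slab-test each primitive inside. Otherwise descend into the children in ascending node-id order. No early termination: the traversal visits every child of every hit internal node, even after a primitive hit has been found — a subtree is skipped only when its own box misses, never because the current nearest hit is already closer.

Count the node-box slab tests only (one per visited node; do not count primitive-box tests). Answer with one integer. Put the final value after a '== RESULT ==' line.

Traverse from the root:
N0 x:[4,43] y:[34,70] z:[63/2,99/2] -> hit [34,43], descend [3, 16, 17, 19]
  N3 x:[18,43] y:[34,65] z:[63/2,39] -> hit [34,39], descend [1, 4, 9, 12]
    N1 x:[18,22] y:[46,48] z:[36,38] -> miss, prune
    N4 x:[27,31] y:[64,65] z:[63/2,32] -> miss, prune
    N9 x:[36,39] y:[53,57] z:[71/2,37] -> miss, prune
    N12 x:[24,43] y:[34,39] z:[32,39] -> hit [34,39], descend [5, 7]
      N5 x:[37,43] y:[34,39] z:[77/2,39] -> hit [77/2,39] leaf, test {P1@t=77/2}
      N7 x:[24,25] y:[35,37] z:[32,65/2] -> miss, prune
  N16 x:[6,14] y:[57,70] z:[36,45] -> miss, prune
  N17 x:[4,20] y:[40,59] z:[63/2,44] -> miss, prune
  N19 x:[18,36] y:[42,69] z:[85/2,99/2] -> miss, prune

11 AABB tests over nodes [0, 3, 1, 4, 9, 12, 5, 7, 16, 17, 19]; 1 leaf entered; closest P1.

== RESULT ==
11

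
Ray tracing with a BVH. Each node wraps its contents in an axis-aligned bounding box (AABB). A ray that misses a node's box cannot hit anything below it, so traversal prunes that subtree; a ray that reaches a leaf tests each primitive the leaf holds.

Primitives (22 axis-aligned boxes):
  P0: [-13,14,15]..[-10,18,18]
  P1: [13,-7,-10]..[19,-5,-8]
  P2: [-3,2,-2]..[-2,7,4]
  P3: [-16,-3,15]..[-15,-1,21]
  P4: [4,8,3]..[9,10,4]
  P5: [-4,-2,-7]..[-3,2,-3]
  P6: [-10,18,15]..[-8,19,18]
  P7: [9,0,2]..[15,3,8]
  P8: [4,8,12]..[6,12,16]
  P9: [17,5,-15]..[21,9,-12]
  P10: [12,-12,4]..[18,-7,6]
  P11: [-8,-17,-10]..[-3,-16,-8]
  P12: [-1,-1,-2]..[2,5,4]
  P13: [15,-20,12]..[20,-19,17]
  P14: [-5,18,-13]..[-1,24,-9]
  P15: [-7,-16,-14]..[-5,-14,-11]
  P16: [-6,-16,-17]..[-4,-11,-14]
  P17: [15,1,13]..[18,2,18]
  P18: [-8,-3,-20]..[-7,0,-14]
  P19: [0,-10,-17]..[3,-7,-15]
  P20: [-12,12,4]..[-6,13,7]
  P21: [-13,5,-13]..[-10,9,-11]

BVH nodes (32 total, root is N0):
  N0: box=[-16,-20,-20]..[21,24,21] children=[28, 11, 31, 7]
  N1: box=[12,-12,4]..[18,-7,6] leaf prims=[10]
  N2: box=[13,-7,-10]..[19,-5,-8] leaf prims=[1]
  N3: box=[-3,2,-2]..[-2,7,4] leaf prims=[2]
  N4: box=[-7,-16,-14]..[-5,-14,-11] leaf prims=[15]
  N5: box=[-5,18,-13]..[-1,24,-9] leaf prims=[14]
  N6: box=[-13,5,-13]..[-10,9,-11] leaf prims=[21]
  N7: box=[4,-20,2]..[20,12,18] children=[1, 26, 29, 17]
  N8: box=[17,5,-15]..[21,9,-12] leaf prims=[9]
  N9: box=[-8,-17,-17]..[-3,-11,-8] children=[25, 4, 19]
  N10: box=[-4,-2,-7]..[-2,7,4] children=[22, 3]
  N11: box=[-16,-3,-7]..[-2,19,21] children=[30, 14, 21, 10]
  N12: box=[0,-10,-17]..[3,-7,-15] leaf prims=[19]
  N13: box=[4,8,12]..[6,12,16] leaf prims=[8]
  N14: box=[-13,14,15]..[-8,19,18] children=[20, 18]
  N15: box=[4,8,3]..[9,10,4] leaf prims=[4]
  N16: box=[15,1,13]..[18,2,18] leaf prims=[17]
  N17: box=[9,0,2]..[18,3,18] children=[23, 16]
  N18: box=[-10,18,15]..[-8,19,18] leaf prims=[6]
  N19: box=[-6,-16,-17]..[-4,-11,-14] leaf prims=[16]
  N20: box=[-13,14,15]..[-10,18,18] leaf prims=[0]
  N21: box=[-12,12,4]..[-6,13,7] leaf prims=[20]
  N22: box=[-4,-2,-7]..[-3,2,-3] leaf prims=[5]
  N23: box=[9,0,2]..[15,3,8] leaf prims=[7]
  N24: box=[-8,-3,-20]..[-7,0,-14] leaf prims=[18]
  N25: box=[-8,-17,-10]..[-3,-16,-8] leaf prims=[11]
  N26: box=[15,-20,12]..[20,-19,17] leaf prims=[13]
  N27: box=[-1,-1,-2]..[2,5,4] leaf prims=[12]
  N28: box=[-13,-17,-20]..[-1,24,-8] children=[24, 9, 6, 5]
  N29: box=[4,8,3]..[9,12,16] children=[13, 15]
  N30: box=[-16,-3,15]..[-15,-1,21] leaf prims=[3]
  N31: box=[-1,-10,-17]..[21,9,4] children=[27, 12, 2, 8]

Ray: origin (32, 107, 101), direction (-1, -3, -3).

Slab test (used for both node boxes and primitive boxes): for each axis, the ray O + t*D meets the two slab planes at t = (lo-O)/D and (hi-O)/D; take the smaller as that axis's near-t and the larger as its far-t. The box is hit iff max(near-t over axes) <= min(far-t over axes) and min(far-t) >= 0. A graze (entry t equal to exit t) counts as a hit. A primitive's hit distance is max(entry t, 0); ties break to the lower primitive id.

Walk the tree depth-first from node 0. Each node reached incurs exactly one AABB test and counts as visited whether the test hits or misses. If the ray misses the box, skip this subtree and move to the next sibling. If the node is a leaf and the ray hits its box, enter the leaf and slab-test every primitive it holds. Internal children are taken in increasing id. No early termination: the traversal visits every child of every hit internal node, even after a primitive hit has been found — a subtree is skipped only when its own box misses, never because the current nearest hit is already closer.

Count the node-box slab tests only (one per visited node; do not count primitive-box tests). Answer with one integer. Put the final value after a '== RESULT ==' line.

Walk:
N0 x:[11,48] y:[83/3,127/3] z:[80/3,121/3] -> hit [83/3,121/3], descend [7, 11, 28, 31]
  N7 x:[12,28] y:[95/3,127/3] z:[83/3,33] -> miss, prune
  N11 x:[34,48] y:[88/3,110/3] z:[80/3,36] -> hit [34,36], descend [10, 14, 21, 30]
    N10 x:[34,36] y:[100/3,109/3] z:[97/3,36] -> hit [34,36], descend [3, 22]
      N3 x:[34,35] y:[100/3,35] z:[97/3,103/3] -> hit [34,103/3] leaf, test {P2@t=34}
      N22 x:[35,36] y:[35,109/3] z:[104/3,36] -> hit [35,36] leaf, test {P5@t=35}
    N14 x:[40,45] y:[88/3,31] z:[83/3,86/3] -> miss, prune
    N21 x:[38,44] y:[94/3,95/3] z:[94/3,97/3] -> miss, prune
    N30 x:[47,48] y:[36,110/3] z:[80/3,86/3] -> miss, prune
  N28 x:[33,45] y:[83/3,124/3] z:[109/3,121/3] -> hit [109/3,121/3], descend [5, 6, 9, 24]
    N5 x:[33,37] y:[83/3,89/3] z:[110/3,38] -> miss, prune
    N6 x:[42,45] y:[98/3,34] z:[112/3,38] -> miss, prune
    N9 x:[35,40] y:[118/3,124/3] z:[109/3,118/3] -> hit [118/3,118/3], descend [4, 19, 25]
      N4 x:[37,39] y:[121/3,41] z:[112/3,115/3] -> miss, prune
      N19 x:[36,38] y:[118/3,41] z:[115/3,118/3] -> miss, prune
      N25 x:[35,40] y:[41,124/3] z:[109/3,37] -> miss, prune
    N24 x:[39,40] y:[107/3,110/3] z:[115/3,121/3] -> miss, prune
  N31 x:[11,33] y:[98/3,39] z:[97/3,118/3] -> hit [98/3,33], descend [2, 8, 12, 27]
    N2 x:[13,19] y:[112/3,38] z:[109/3,37] -> miss, prune
    N8 x:[11,15] y:[98/3,34] z:[113/3,116/3] -> miss, prune
    N12 x:[29,32] y:[38,39] z:[116/3,118/3] -> miss, prune
    N27 x:[30,33] y:[34,36] z:[97/3,103/3] -> miss, prune

Visited [0, 7, 11, 10, 3, 22, 14, 21, 30, 28, 5, 6, 9, 4, 19, 25, 24, 31, 2, 8, 12, 27]. Tests: 22 box, 2 leaf. Nearest: P2.

== RESULT ==
22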